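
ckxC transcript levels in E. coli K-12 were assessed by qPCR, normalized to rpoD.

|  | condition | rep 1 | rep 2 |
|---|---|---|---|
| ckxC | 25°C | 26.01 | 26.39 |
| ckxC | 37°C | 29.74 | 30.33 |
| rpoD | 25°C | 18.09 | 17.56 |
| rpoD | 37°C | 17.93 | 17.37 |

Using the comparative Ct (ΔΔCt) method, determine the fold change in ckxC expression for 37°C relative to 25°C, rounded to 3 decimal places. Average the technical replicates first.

Mean Ct: ckxC 25°C 26.200; ckxC 37°C 30.035; rpoD 25°C 17.825; rpoD 37°C 17.650
ΔCt(25°C) = 26.200 − 17.825 = 8.375
ΔCt(37°C) = 30.035 − 17.650 = 12.385
ΔΔCt = 12.385 − 8.375 = 4.010
Fold change = 2^(−4.010) = 0.0621

0.062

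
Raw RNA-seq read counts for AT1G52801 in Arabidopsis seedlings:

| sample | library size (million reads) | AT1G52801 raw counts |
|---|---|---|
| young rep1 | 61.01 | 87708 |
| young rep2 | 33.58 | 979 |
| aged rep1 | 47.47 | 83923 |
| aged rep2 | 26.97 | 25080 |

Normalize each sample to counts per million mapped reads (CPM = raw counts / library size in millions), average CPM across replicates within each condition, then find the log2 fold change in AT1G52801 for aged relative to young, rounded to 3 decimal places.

0.879

CPM(young rep1) = 87708 / 61.01 = 1437.6004
CPM(young rep2) = 979 / 33.58 = 29.1543
CPM(aged rep1) = 83923 / 47.47 = 1767.9166
CPM(aged rep2) = 25080 / 26.97 = 929.9221
mean CPM(young) = 733.3773; mean CPM(aged) = 1348.9194
Fold change = 1348.9194 / 733.3773 = 1.83933
log2(1.83933) = 0.8792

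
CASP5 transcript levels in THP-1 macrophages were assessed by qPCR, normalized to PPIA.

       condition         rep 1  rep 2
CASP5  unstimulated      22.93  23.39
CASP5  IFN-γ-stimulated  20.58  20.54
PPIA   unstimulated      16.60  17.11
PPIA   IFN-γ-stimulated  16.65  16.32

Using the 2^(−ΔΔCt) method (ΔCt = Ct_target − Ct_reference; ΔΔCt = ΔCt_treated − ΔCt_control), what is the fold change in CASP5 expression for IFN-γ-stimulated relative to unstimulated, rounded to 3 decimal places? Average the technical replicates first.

Mean Ct: CASP5 unstimulated 23.160; CASP5 IFN-γ-stimulated 20.560; PPIA unstimulated 16.855; PPIA IFN-γ-stimulated 16.485
ΔCt(unstimulated) = 23.160 − 16.855 = 6.305
ΔCt(IFN-γ-stimulated) = 20.560 − 16.485 = 4.075
ΔΔCt = 4.075 − 6.305 = -2.230
Fold change = 2^(−(-2.230)) = 2^2.230 = 4.6913

4.691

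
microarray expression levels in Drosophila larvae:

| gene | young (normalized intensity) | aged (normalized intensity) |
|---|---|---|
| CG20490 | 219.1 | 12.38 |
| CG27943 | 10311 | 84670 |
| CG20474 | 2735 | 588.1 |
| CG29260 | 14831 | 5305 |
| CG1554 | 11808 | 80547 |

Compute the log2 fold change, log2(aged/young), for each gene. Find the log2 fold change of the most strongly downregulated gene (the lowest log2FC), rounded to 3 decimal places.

-4.146

log2(12.38/219.1) = -4.146  (CG20490)
log2(84670/10311) = 3.038  (CG27943)
log2(588.1/2735) = -2.217  (CG20474)
log2(5305/14831) = -1.483  (CG29260)
log2(80547/11808) = 2.770  (CG1554)
CG20490 is most strongly downregulated.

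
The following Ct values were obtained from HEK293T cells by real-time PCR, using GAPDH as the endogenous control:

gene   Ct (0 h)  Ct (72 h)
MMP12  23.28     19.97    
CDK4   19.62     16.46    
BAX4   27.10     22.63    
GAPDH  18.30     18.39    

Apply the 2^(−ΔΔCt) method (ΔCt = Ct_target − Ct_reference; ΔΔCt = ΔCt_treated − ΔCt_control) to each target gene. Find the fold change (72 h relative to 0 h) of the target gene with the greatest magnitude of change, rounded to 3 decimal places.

MMP12: ΔΔCt = (19.97−18.39) − (23.28−18.30) = 1.58 − 4.98 = -3.40; fold change = 2^3.40 = 10.556
CDK4: ΔΔCt = (16.46−18.39) − (19.62−18.30) = -1.93 − 1.32 = -3.25; fold change = 2^3.25 = 9.514
BAX4: ΔΔCt = (22.63−18.39) − (27.10−18.30) = 4.24 − 8.80 = -4.56; fold change = 2^4.56 = 23.588
BAX4 has the largest |ΔΔCt| = 4.56.

23.588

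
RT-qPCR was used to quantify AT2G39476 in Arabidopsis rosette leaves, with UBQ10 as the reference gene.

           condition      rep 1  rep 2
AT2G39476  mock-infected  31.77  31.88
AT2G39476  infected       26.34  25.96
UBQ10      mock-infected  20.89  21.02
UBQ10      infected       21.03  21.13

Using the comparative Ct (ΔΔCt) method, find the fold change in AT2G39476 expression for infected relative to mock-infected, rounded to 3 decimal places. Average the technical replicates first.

55.715

Mean Ct: AT2G39476 mock-infected 31.825; AT2G39476 infected 26.150; UBQ10 mock-infected 20.955; UBQ10 infected 21.080
ΔCt(mock-infected) = 31.825 − 20.955 = 10.870
ΔCt(infected) = 26.150 − 21.080 = 5.070
ΔΔCt = 5.070 − 10.870 = -5.800
Fold change = 2^(−(-5.800)) = 2^5.800 = 55.7152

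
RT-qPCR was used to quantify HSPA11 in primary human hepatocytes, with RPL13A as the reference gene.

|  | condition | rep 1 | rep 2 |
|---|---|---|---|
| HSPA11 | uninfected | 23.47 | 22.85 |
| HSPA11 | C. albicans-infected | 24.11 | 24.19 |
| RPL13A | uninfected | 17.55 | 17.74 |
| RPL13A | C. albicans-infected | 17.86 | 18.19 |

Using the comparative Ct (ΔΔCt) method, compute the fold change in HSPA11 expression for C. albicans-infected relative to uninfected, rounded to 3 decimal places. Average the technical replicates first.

Mean Ct: HSPA11 uninfected 23.160; HSPA11 C. albicans-infected 24.150; RPL13A uninfected 17.645; RPL13A C. albicans-infected 18.025
ΔCt(uninfected) = 23.160 − 17.645 = 5.515
ΔCt(C. albicans-infected) = 24.150 − 18.025 = 6.125
ΔΔCt = 6.125 − 5.515 = 0.610
Fold change = 2^(−0.610) = 0.6552

0.655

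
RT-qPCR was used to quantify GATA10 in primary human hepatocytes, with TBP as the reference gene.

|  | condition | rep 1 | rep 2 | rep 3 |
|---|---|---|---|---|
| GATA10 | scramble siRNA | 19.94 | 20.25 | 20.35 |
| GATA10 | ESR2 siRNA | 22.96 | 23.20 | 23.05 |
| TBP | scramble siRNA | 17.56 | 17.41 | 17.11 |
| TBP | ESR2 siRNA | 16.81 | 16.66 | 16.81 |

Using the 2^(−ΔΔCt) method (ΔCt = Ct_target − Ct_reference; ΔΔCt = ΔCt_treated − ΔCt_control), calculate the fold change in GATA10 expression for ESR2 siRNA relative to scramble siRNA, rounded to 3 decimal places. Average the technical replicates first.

Mean Ct: GATA10 scramble siRNA 20.180; GATA10 ESR2 siRNA 23.070; TBP scramble siRNA 17.360; TBP ESR2 siRNA 16.760
ΔCt(scramble siRNA) = 20.180 − 17.360 = 2.820
ΔCt(ESR2 siRNA) = 23.070 − 16.760 = 6.310
ΔΔCt = 6.310 − 2.820 = 3.490
Fold change = 2^(−3.490) = 0.0890

0.089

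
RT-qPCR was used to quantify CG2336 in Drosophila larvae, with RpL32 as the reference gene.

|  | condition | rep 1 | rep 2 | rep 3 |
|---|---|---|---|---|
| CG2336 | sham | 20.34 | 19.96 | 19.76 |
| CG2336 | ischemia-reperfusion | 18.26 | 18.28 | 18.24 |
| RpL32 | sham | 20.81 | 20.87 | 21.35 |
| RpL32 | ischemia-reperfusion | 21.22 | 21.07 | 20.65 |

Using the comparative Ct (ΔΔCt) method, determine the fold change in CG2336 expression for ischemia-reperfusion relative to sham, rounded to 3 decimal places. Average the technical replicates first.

3.317

Mean Ct: CG2336 sham 20.020; CG2336 ischemia-reperfusion 18.260; RpL32 sham 21.010; RpL32 ischemia-reperfusion 20.980
ΔCt(sham) = 20.020 − 21.010 = -0.990
ΔCt(ischemia-reperfusion) = 18.260 − 20.980 = -2.720
ΔΔCt = -2.720 − (-0.990) = -1.730
Fold change = 2^(−(-1.730)) = 2^1.730 = 3.3173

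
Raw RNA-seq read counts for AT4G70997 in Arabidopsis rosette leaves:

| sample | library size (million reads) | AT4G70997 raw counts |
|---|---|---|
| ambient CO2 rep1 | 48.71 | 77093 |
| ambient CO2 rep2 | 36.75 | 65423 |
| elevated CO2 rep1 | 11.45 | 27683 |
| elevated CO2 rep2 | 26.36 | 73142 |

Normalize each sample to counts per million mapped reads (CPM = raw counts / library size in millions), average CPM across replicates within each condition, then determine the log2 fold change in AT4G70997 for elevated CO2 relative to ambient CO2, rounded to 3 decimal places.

CPM(ambient CO2 rep1) = 77093 / 48.71 = 1582.6935
CPM(ambient CO2 rep2) = 65423 / 36.75 = 1780.2177
CPM(elevated CO2 rep1) = 27683 / 11.45 = 2417.7293
CPM(elevated CO2 rep2) = 73142 / 26.36 = 2774.7344
mean CPM(ambient CO2) = 1681.4556; mean CPM(elevated CO2) = 2596.2319
Fold change = 2596.2319 / 1681.4556 = 1.54404
log2(1.54404) = 0.6267

0.627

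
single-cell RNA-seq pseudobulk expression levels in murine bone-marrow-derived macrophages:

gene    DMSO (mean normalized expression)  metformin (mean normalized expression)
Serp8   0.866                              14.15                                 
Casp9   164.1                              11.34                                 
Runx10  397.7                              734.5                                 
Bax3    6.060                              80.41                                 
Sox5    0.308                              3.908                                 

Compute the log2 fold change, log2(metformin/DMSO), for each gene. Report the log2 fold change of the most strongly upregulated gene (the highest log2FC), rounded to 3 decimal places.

log2(14.15/0.866) = 4.030  (Serp8)
log2(11.34/164.1) = -3.855  (Casp9)
log2(734.5/397.7) = 0.885  (Runx10)
log2(80.41/6.060) = 3.730  (Bax3)
log2(3.908/0.308) = 3.665  (Sox5)
Serp8 is most strongly upregulated.

4.030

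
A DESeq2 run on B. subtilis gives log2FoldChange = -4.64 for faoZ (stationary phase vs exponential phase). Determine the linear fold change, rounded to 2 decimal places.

Fold change = 2^(-4.64) = 0.040
That is, faoZ drops to 4.0% of the exponential phase level.

0.04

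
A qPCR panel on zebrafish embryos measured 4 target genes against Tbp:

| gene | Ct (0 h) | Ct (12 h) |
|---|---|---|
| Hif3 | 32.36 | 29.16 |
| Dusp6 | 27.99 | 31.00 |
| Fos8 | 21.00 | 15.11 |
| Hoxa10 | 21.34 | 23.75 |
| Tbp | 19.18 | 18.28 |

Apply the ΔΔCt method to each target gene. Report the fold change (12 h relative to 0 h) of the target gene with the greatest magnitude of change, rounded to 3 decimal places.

Hif3: ΔΔCt = (29.16−18.28) − (32.36−19.18) = 10.88 − 13.18 = -2.30; fold change = 2^2.30 = 4.925
Dusp6: ΔΔCt = (31.00−18.28) − (27.99−19.18) = 12.72 − 8.81 = 3.91; fold change = 2^-3.91 = 0.067
Fos8: ΔΔCt = (15.11−18.28) − (21.00−19.18) = -3.17 − 1.82 = -4.99; fold change = 2^4.99 = 31.779
Hoxa10: ΔΔCt = (23.75−18.28) − (21.34−19.18) = 5.47 − 2.16 = 3.31; fold change = 2^-3.31 = 0.101
Fos8 has the largest |ΔΔCt| = 4.99.

31.779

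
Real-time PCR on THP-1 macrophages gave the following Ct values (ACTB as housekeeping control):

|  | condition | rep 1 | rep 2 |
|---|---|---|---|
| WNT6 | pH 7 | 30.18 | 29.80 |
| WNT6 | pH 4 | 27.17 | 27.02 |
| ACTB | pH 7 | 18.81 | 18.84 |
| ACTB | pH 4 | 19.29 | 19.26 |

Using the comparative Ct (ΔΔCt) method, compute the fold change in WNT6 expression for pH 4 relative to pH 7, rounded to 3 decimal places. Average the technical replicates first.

10.161

Mean Ct: WNT6 pH 7 29.990; WNT6 pH 4 27.095; ACTB pH 7 18.825; ACTB pH 4 19.275
ΔCt(pH 7) = 29.990 − 18.825 = 11.165
ΔCt(pH 4) = 27.095 − 19.275 = 7.820
ΔΔCt = 7.820 − 11.165 = -3.345
Fold change = 2^(−(-3.345)) = 2^3.345 = 10.1612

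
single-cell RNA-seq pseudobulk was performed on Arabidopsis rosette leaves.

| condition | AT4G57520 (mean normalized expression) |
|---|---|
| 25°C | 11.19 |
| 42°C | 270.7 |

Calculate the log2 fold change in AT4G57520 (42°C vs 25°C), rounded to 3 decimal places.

Fold change = 270.7 / 11.19 = 24.1912
log2(24.1912) = 4.5964

4.596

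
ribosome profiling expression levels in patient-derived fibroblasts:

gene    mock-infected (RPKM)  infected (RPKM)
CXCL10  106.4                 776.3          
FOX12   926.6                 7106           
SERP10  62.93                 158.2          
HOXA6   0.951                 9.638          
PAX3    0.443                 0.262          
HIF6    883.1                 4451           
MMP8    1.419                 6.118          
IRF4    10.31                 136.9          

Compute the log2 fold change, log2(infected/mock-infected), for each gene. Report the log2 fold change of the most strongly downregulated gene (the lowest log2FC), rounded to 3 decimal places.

log2(776.3/106.4) = 2.867  (CXCL10)
log2(7106/926.6) = 2.939  (FOX12)
log2(158.2/62.93) = 1.330  (SERP10)
log2(9.638/0.951) = 3.341  (HOXA6)
log2(0.262/0.443) = -0.758  (PAX3)
log2(4451/883.1) = 2.333  (HIF6)
log2(6.118/1.419) = 2.108  (MMP8)
log2(136.9/10.31) = 3.731  (IRF4)
PAX3 is most strongly downregulated.

-0.758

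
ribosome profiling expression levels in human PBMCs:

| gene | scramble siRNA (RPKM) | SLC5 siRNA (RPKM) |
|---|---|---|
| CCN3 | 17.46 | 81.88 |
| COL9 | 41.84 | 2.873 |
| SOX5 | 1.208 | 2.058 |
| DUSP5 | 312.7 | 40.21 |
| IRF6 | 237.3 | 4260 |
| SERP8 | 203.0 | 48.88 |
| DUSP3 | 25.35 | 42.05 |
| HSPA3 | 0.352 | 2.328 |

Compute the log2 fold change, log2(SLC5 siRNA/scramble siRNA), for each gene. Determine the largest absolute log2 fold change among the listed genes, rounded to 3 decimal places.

log2(81.88/17.46) = 2.229  (CCN3)
log2(2.873/41.84) = -3.864  (COL9)
log2(2.058/1.208) = 0.769  (SOX5)
log2(40.21/312.7) = -2.959  (DUSP5)
log2(4260/237.3) = 4.166  (IRF6)
log2(48.88/203.0) = -2.054  (SERP8)
log2(42.05/25.35) = 0.730  (DUSP3)
log2(2.328/0.352) = 2.725  (HSPA3)
The largest magnitude belongs to IRF6.

4.166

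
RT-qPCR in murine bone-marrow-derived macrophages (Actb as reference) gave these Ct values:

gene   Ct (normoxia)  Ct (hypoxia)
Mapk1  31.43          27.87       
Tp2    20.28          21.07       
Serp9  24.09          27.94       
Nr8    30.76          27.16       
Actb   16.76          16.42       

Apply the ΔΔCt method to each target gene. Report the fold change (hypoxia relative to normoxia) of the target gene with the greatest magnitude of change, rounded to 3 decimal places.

0.055

Mapk1: ΔΔCt = (27.87−16.42) − (31.43−16.76) = 11.45 − 14.67 = -3.22; fold change = 2^3.22 = 9.318
Tp2: ΔΔCt = (21.07−16.42) − (20.28−16.76) = 4.65 − 3.52 = 1.13; fold change = 2^-1.13 = 0.457
Serp9: ΔΔCt = (27.94−16.42) − (24.09−16.76) = 11.52 − 7.33 = 4.19; fold change = 2^-4.19 = 0.055
Nr8: ΔΔCt = (27.16−16.42) − (30.76−16.76) = 10.74 − 14.00 = -3.26; fold change = 2^3.26 = 9.580
Serp9 has the largest |ΔΔCt| = 4.19.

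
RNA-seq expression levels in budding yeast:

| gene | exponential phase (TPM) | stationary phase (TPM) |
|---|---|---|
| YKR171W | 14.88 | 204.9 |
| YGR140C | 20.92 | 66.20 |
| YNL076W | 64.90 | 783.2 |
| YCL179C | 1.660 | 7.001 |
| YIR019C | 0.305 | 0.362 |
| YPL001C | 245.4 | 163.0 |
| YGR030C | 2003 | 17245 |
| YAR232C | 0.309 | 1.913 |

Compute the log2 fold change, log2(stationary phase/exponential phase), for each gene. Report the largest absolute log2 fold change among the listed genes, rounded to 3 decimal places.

log2(204.9/14.88) = 3.783  (YKR171W)
log2(66.20/20.92) = 1.662  (YGR140C)
log2(783.2/64.90) = 3.593  (YNL076W)
log2(7.001/1.660) = 2.076  (YCL179C)
log2(0.362/0.305) = 0.247  (YIR019C)
log2(163.0/245.4) = -0.590  (YPL001C)
log2(17245/2003) = 3.106  (YGR030C)
log2(1.913/0.309) = 2.630  (YAR232C)
The largest magnitude belongs to YKR171W.

3.783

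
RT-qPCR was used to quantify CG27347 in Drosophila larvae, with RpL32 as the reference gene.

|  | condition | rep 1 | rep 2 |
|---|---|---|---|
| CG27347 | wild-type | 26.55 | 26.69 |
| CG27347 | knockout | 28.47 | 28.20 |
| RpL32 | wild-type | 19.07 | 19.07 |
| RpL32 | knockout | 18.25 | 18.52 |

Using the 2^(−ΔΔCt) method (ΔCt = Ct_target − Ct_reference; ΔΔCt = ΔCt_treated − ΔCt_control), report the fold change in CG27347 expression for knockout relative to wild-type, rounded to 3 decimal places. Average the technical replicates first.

Mean Ct: CG27347 wild-type 26.620; CG27347 knockout 28.335; RpL32 wild-type 19.070; RpL32 knockout 18.385
ΔCt(wild-type) = 26.620 − 19.070 = 7.550
ΔCt(knockout) = 28.335 − 18.385 = 9.950
ΔΔCt = 9.950 − 7.550 = 2.400
Fold change = 2^(−2.400) = 0.1895

0.189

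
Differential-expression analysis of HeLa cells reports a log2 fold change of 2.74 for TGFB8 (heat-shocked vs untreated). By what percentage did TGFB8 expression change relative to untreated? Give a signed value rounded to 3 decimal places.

Fold change = 2^(2.74) = 6.6807
Percent change = (FC − 1) × 100% = (6.6807 − 1) × 100 = 568.070%

568.070%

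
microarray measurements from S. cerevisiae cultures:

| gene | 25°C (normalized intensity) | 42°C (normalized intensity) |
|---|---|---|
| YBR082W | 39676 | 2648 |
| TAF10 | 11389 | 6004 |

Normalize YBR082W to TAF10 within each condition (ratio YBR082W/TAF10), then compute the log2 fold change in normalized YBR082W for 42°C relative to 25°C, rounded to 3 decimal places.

YBR082W/TAF10 (25°C) = 39676 / 11389 = 3.4837
YBR082W/TAF10 (42°C) = 2648 / 6004 = 0.44104
Fold change = 0.44104 / 3.4837 = 0.1266
log2(0.1266) = -2.9816

-2.982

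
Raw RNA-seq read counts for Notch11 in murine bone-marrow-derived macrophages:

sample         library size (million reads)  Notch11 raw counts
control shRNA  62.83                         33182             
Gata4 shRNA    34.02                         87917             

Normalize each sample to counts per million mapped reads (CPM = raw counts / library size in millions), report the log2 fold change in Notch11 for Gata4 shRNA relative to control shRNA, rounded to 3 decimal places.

2.291

CPM(control shRNA) = 33182 / 62.83 = 528.1235
CPM(Gata4 shRNA) = 87917 / 34.02 = 2584.2740
Fold change = 2584.2740 / 528.1235 = 4.89331
log2(4.89331) = 2.2908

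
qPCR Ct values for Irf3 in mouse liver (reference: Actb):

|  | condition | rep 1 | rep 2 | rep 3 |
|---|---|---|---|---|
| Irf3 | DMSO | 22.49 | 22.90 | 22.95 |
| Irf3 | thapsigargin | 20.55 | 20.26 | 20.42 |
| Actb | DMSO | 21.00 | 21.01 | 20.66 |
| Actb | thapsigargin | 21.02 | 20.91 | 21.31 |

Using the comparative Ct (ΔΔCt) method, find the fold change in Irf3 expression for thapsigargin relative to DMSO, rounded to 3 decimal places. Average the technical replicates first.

Mean Ct: Irf3 DMSO 22.780; Irf3 thapsigargin 20.410; Actb DMSO 20.890; Actb thapsigargin 21.080
ΔCt(DMSO) = 22.780 − 20.890 = 1.890
ΔCt(thapsigargin) = 20.410 − 21.080 = -0.670
ΔΔCt = -0.670 − 1.890 = -2.560
Fold change = 2^(−(-2.560)) = 2^2.560 = 5.8971

5.897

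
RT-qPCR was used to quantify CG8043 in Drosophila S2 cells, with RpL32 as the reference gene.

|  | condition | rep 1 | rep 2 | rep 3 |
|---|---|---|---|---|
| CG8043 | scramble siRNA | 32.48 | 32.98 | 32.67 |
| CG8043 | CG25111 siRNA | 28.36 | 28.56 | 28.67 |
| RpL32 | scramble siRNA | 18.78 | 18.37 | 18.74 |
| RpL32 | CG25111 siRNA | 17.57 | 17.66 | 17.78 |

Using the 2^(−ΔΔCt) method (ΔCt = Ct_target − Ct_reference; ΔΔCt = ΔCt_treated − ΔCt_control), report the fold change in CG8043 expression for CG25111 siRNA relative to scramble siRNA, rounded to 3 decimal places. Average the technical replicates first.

9.318

Mean Ct: CG8043 scramble siRNA 32.710; CG8043 CG25111 siRNA 28.530; RpL32 scramble siRNA 18.630; RpL32 CG25111 siRNA 17.670
ΔCt(scramble siRNA) = 32.710 − 18.630 = 14.080
ΔCt(CG25111 siRNA) = 28.530 − 17.670 = 10.860
ΔΔCt = 10.860 − 14.080 = -3.220
Fold change = 2^(−(-3.220)) = 2^3.220 = 9.3179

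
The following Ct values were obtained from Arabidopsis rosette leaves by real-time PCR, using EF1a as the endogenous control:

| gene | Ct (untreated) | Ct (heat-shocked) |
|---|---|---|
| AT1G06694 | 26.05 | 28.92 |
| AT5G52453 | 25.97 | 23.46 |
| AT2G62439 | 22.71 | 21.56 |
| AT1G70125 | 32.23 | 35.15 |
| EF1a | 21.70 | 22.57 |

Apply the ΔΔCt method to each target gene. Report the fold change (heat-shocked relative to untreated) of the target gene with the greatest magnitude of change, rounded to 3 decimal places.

AT1G06694: ΔΔCt = (28.92−22.57) − (26.05−21.70) = 6.35 − 4.35 = 2.00; fold change = 2^-2.00 = 0.250
AT5G52453: ΔΔCt = (23.46−22.57) − (25.97−21.70) = 0.89 − 4.27 = -3.38; fold change = 2^3.38 = 10.411
AT2G62439: ΔΔCt = (21.56−22.57) − (22.71−21.70) = -1.01 − 1.01 = -2.02; fold change = 2^2.02 = 4.056
AT1G70125: ΔΔCt = (35.15−22.57) − (32.23−21.70) = 12.58 − 10.53 = 2.05; fold change = 2^-2.05 = 0.241
AT5G52453 has the largest |ΔΔCt| = 3.38.

10.411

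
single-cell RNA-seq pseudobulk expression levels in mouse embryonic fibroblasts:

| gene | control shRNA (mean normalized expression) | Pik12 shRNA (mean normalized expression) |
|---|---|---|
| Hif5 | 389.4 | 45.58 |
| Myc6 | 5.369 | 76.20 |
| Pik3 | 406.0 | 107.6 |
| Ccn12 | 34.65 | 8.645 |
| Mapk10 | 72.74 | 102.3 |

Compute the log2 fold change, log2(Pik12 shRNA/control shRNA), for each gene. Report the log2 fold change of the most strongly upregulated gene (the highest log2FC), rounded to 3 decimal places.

3.827

log2(45.58/389.4) = -3.095  (Hif5)
log2(76.20/5.369) = 3.827  (Myc6)
log2(107.6/406.0) = -1.916  (Pik3)
log2(8.645/34.65) = -2.003  (Ccn12)
log2(102.3/72.74) = 0.492  (Mapk10)
Myc6 is most strongly upregulated.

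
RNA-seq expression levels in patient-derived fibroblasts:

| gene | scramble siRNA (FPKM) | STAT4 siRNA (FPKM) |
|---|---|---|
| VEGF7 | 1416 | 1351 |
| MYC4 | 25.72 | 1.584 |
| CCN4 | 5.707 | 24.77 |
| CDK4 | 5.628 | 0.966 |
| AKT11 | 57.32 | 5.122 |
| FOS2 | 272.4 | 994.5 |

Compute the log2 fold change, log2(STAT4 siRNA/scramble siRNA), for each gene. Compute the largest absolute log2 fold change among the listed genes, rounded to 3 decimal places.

log2(1351/1416) = -0.068  (VEGF7)
log2(1.584/25.72) = -4.021  (MYC4)
log2(24.77/5.707) = 2.118  (CCN4)
log2(0.966/5.628) = -2.543  (CDK4)
log2(5.122/57.32) = -3.484  (AKT11)
log2(994.5/272.4) = 1.868  (FOS2)
The largest magnitude belongs to MYC4.

4.021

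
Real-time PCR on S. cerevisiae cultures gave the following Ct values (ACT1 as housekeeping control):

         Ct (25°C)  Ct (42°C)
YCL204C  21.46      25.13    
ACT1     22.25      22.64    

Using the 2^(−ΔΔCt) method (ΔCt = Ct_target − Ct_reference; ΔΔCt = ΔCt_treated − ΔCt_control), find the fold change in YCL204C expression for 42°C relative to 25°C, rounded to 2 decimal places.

0.10

ΔCt(25°C) = 21.460 − 22.250 = -0.790
ΔCt(42°C) = 25.130 − 22.640 = 2.490
ΔΔCt = 2.490 − (-0.790) = 3.280
Fold change = 2^(−3.280) = 0.103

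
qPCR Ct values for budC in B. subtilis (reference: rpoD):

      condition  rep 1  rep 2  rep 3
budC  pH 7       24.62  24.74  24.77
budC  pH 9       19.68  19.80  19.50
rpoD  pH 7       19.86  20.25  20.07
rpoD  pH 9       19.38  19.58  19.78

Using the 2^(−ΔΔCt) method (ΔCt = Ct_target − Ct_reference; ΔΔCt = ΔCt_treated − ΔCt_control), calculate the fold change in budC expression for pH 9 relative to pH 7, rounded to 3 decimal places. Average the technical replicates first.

23.752

Mean Ct: budC pH 7 24.710; budC pH 9 19.660; rpoD pH 7 20.060; rpoD pH 9 19.580
ΔCt(pH 7) = 24.710 − 20.060 = 4.650
ΔCt(pH 9) = 19.660 − 19.580 = 0.080
ΔΔCt = 0.080 − 4.650 = -4.570
Fold change = 2^(−(-4.570)) = 2^4.570 = 23.7524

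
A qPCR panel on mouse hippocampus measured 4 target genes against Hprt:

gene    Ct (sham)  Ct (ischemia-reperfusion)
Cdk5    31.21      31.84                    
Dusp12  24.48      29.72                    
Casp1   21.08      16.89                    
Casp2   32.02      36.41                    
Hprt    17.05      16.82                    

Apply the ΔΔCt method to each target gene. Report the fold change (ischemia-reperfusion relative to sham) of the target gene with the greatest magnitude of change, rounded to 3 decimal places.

0.023

Cdk5: ΔΔCt = (31.84−16.82) − (31.21−17.05) = 15.02 − 14.16 = 0.86; fold change = 2^-0.86 = 0.551
Dusp12: ΔΔCt = (29.72−16.82) − (24.48−17.05) = 12.90 − 7.43 = 5.47; fold change = 2^-5.47 = 0.023
Casp1: ΔΔCt = (16.89−16.82) − (21.08−17.05) = 0.07 − 4.03 = -3.96; fold change = 2^3.96 = 15.562
Casp2: ΔΔCt = (36.41−16.82) − (32.02−17.05) = 19.59 − 14.97 = 4.62; fold change = 2^-4.62 = 0.041
Dusp12 has the largest |ΔΔCt| = 5.47.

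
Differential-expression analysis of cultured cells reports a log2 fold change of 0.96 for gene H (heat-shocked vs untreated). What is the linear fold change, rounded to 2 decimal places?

Fold change = 2^(0.96) = 1.945

1.95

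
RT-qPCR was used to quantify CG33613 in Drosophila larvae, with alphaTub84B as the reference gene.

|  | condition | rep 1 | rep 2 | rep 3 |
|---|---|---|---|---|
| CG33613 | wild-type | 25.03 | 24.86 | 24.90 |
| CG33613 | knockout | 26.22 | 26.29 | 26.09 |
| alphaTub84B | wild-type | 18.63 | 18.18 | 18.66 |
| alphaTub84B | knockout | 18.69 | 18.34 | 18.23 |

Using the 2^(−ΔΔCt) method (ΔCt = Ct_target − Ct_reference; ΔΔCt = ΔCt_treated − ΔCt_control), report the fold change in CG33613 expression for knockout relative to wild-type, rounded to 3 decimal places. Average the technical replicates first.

Mean Ct: CG33613 wild-type 24.930; CG33613 knockout 26.200; alphaTub84B wild-type 18.490; alphaTub84B knockout 18.420
ΔCt(wild-type) = 24.930 − 18.490 = 6.440
ΔCt(knockout) = 26.200 − 18.420 = 7.780
ΔΔCt = 7.780 − 6.440 = 1.340
Fold change = 2^(−1.340) = 0.3950

0.395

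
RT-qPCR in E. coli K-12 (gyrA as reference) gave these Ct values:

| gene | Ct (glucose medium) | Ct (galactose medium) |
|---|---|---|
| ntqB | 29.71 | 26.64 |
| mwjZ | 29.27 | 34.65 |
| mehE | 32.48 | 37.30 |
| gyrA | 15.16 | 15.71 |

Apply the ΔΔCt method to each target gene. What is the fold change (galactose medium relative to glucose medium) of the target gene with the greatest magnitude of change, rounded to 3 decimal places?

0.035

ntqB: ΔΔCt = (26.64−15.71) − (29.71−15.16) = 10.93 − 14.55 = -3.62; fold change = 2^3.62 = 12.295
mwjZ: ΔΔCt = (34.65−15.71) − (29.27−15.16) = 18.94 − 14.11 = 4.83; fold change = 2^-4.83 = 0.035
mehE: ΔΔCt = (37.30−15.71) − (32.48−15.16) = 21.59 − 17.32 = 4.27; fold change = 2^-4.27 = 0.052
mwjZ has the largest |ΔΔCt| = 4.83.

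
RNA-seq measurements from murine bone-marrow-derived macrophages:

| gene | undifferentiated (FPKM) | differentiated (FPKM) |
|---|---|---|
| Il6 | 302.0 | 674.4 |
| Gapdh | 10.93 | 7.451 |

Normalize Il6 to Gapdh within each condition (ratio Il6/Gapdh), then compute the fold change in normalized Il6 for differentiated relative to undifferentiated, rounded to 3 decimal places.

Il6/Gapdh (undifferentiated) = 302.0 / 10.93 = 27.63
Il6/Gapdh (differentiated) = 674.4 / 7.451 = 90.511
Fold change = 90.511 / 27.63 = 3.2758

3.276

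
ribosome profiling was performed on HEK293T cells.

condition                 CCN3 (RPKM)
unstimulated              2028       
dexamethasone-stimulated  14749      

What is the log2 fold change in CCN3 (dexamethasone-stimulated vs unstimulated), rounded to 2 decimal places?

2.86

Fold change = 14749 / 2028 = 7.2727
log2(7.2727) = 2.862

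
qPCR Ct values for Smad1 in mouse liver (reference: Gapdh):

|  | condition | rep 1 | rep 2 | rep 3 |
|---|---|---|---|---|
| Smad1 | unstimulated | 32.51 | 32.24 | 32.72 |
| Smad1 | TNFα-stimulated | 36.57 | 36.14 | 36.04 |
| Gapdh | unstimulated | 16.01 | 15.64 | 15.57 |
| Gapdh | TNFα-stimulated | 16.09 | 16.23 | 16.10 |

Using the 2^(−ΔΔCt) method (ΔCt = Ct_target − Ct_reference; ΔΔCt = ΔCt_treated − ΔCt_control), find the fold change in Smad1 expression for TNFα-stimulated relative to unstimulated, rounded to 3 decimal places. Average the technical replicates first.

0.097

Mean Ct: Smad1 unstimulated 32.490; Smad1 TNFα-stimulated 36.250; Gapdh unstimulated 15.740; Gapdh TNFα-stimulated 16.140
ΔCt(unstimulated) = 32.490 − 15.740 = 16.750
ΔCt(TNFα-stimulated) = 36.250 − 16.140 = 20.110
ΔΔCt = 20.110 − 16.750 = 3.360
Fold change = 2^(−3.360) = 0.0974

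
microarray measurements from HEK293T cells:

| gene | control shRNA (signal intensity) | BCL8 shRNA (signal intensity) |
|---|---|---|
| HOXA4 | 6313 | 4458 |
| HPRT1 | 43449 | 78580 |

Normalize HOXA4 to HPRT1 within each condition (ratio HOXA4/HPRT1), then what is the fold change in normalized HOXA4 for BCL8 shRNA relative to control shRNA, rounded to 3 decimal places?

HOXA4/HPRT1 (control shRNA) = 6313 / 43449 = 0.1453
HOXA4/HPRT1 (BCL8 shRNA) = 4458 / 78580 = 0.056732
Fold change = 0.056732 / 0.1453 = 0.3905

0.390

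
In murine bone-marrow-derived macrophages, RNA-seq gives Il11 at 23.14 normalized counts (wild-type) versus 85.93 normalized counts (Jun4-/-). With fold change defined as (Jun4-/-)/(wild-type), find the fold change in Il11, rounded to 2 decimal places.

Fold change = 85.93 / 23.14 = 3.713
Il11 is upregulated.

3.71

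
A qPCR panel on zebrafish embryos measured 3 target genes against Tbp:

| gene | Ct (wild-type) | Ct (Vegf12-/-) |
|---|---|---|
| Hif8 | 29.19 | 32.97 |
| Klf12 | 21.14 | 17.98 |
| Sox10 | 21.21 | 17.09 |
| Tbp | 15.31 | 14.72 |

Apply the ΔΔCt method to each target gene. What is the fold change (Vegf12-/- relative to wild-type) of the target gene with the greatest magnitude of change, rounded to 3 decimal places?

Hif8: ΔΔCt = (32.97−14.72) − (29.19−15.31) = 18.25 − 13.88 = 4.37; fold change = 2^-4.37 = 0.048
Klf12: ΔΔCt = (17.98−14.72) − (21.14−15.31) = 3.26 − 5.83 = -2.57; fold change = 2^2.57 = 5.938
Sox10: ΔΔCt = (17.09−14.72) − (21.21−15.31) = 2.37 − 5.90 = -3.53; fold change = 2^3.53 = 11.551
Hif8 has the largest |ΔΔCt| = 4.37.

0.048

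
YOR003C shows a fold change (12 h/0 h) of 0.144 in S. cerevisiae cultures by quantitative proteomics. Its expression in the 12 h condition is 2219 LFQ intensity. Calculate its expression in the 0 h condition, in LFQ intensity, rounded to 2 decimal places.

15409.72

0 h expression = 2219 / 0.144 = 15409.72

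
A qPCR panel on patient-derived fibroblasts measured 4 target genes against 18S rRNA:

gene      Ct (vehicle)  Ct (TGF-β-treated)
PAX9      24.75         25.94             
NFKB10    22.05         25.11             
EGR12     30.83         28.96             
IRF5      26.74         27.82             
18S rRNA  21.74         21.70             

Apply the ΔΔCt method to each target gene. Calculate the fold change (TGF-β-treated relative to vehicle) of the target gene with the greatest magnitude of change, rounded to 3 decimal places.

PAX9: ΔΔCt = (25.94−21.70) − (24.75−21.74) = 4.24 − 3.01 = 1.23; fold change = 2^-1.23 = 0.426
NFKB10: ΔΔCt = (25.11−21.70) − (22.05−21.74) = 3.41 − 0.31 = 3.10; fold change = 2^-3.10 = 0.117
EGR12: ΔΔCt = (28.96−21.70) − (30.83−21.74) = 7.26 − 9.09 = -1.83; fold change = 2^1.83 = 3.555
IRF5: ΔΔCt = (27.82−21.70) − (26.74−21.74) = 6.12 − 5.00 = 1.12; fold change = 2^-1.12 = 0.460
NFKB10 has the largest |ΔΔCt| = 3.10.

0.117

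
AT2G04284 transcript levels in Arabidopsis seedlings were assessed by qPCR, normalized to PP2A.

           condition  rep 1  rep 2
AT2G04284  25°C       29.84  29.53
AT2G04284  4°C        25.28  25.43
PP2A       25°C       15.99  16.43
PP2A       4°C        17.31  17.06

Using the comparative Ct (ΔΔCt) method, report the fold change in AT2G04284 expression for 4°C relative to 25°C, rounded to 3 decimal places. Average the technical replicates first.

39.533

Mean Ct: AT2G04284 25°C 29.685; AT2G04284 4°C 25.355; PP2A 25°C 16.210; PP2A 4°C 17.185
ΔCt(25°C) = 29.685 − 16.210 = 13.475
ΔCt(4°C) = 25.355 − 17.185 = 8.170
ΔΔCt = 8.170 − 13.475 = -5.305
Fold change = 2^(−(-5.305)) = 2^5.305 = 39.5334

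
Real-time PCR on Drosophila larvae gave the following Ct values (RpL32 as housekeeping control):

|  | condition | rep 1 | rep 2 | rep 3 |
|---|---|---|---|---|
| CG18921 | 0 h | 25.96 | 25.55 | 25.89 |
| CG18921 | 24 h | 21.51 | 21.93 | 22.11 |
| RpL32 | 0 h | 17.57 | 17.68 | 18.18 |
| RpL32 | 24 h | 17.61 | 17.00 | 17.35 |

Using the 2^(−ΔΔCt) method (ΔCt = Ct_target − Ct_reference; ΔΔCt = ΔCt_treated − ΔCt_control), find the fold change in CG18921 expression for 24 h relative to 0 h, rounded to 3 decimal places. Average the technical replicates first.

Mean Ct: CG18921 0 h 25.800; CG18921 24 h 21.850; RpL32 0 h 17.810; RpL32 24 h 17.320
ΔCt(0 h) = 25.800 − 17.810 = 7.990
ΔCt(24 h) = 21.850 − 17.320 = 4.530
ΔΔCt = 4.530 − 7.990 = -3.460
Fold change = 2^(−(-3.460)) = 2^3.460 = 11.0043

11.004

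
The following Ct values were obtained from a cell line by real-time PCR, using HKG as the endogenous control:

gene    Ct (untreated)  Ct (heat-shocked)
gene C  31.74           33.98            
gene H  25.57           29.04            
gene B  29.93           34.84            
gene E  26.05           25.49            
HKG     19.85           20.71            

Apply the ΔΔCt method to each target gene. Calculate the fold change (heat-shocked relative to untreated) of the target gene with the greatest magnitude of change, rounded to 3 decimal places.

0.060

gene C: ΔΔCt = (33.98−20.71) − (31.74−19.85) = 13.27 − 11.89 = 1.38; fold change = 2^-1.38 = 0.384
gene H: ΔΔCt = (29.04−20.71) − (25.57−19.85) = 8.33 − 5.72 = 2.61; fold change = 2^-2.61 = 0.164
gene B: ΔΔCt = (34.84−20.71) − (29.93−19.85) = 14.13 − 10.08 = 4.05; fold change = 2^-4.05 = 0.060
gene E: ΔΔCt = (25.49−20.71) − (26.05−19.85) = 4.78 − 6.20 = -1.42; fold change = 2^1.42 = 2.676
gene B has the largest |ΔΔCt| = 4.05.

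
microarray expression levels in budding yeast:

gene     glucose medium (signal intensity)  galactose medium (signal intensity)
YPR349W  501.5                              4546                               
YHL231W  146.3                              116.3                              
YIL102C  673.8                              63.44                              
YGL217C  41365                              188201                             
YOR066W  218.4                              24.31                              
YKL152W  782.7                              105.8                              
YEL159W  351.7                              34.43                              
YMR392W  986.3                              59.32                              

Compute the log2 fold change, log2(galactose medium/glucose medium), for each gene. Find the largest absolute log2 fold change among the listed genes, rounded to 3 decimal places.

log2(4546/501.5) = 3.180  (YPR349W)
log2(116.3/146.3) = -0.331  (YHL231W)
log2(63.44/673.8) = -3.409  (YIL102C)
log2(188201/41365) = 2.186  (YGL217C)
log2(24.31/218.4) = -3.167  (YOR066W)
log2(105.8/782.7) = -2.887  (YKL152W)
log2(34.43/351.7) = -3.353  (YEL159W)
log2(59.32/986.3) = -4.055  (YMR392W)
The largest magnitude belongs to YMR392W.

4.055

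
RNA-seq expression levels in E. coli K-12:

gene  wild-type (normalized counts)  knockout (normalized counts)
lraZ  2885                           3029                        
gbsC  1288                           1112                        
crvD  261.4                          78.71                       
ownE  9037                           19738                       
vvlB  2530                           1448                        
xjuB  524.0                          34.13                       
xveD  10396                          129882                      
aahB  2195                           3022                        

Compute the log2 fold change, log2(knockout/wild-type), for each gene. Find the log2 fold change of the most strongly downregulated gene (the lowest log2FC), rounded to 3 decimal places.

log2(3029/2885) = 0.070  (lraZ)
log2(1112/1288) = -0.212  (gbsC)
log2(78.71/261.4) = -1.732  (crvD)
log2(19738/9037) = 1.127  (ownE)
log2(1448/2530) = -0.805  (vvlB)
log2(34.13/524.0) = -3.940  (xjuB)
log2(129882/10396) = 3.643  (xveD)
log2(3022/2195) = 0.461  (aahB)
xjuB is most strongly downregulated.

-3.940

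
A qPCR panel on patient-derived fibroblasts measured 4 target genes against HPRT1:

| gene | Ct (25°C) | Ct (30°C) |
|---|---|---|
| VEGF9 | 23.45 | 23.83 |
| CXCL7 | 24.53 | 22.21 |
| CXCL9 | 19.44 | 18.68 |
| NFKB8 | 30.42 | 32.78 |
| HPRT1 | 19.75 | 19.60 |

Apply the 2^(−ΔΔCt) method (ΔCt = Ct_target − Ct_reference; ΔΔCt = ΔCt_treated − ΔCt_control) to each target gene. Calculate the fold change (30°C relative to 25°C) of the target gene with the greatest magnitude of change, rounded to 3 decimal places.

0.176

VEGF9: ΔΔCt = (23.83−19.60) − (23.45−19.75) = 4.23 − 3.70 = 0.53; fold change = 2^-0.53 = 0.693
CXCL7: ΔΔCt = (22.21−19.60) − (24.53−19.75) = 2.61 − 4.78 = -2.17; fold change = 2^2.17 = 4.500
CXCL9: ΔΔCt = (18.68−19.60) − (19.44−19.75) = -0.92 − (-0.31) = -0.61; fold change = 2^0.61 = 1.526
NFKB8: ΔΔCt = (32.78−19.60) − (30.42−19.75) = 13.18 − 10.67 = 2.51; fold change = 2^-2.51 = 0.176
NFKB8 has the largest |ΔΔCt| = 2.51.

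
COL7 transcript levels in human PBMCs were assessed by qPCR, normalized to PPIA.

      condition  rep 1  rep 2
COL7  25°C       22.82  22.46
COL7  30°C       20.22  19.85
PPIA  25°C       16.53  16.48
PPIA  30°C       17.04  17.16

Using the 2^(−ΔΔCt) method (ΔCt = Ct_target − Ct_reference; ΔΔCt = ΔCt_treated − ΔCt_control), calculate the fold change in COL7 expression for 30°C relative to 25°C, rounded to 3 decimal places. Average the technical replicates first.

Mean Ct: COL7 25°C 22.640; COL7 30°C 20.035; PPIA 25°C 16.505; PPIA 30°C 17.100
ΔCt(25°C) = 22.640 − 16.505 = 6.135
ΔCt(30°C) = 20.035 − 17.100 = 2.935
ΔΔCt = 2.935 − 6.135 = -3.200
Fold change = 2^(−(-3.200)) = 2^3.200 = 9.1896

9.190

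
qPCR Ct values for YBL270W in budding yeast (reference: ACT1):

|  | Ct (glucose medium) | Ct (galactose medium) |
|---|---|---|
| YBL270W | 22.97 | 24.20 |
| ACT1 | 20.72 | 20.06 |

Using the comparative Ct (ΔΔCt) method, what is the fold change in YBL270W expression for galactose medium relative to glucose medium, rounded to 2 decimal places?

ΔCt(glucose medium) = 22.970 − 20.720 = 2.250
ΔCt(galactose medium) = 24.200 − 20.060 = 4.140
ΔΔCt = 4.140 − 2.250 = 1.890
Fold change = 2^(−1.890) = 0.270

0.27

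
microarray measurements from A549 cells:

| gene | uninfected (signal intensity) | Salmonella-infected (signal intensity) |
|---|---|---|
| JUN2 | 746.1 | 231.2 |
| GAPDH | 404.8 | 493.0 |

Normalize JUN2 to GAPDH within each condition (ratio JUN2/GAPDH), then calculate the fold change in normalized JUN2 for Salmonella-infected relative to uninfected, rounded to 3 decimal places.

JUN2/GAPDH (uninfected) = 746.1 / 404.8 = 1.8431
JUN2/GAPDH (Salmonella-infected) = 231.2 / 493.0 = 0.46897
Fold change = 0.46897 / 1.8431 = 0.2544

0.254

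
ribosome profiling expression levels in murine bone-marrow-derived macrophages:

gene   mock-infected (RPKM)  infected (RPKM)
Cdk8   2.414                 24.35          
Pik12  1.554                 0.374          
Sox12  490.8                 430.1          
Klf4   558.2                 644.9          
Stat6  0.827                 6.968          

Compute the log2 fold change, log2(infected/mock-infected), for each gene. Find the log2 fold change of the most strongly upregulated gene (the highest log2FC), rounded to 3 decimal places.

3.334

log2(24.35/2.414) = 3.334  (Cdk8)
log2(0.374/1.554) = -2.055  (Pik12)
log2(430.1/490.8) = -0.190  (Sox12)
log2(644.9/558.2) = 0.208  (Klf4)
log2(6.968/0.827) = 3.075  (Stat6)
Cdk8 is most strongly upregulated.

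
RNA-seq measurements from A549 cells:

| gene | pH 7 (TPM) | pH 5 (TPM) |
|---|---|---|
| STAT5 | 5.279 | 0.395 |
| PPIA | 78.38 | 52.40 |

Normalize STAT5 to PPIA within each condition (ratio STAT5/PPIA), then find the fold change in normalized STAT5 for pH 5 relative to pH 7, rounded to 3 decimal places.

STAT5/PPIA (pH 7) = 5.279 / 78.38 = 0.067351
STAT5/PPIA (pH 5) = 0.395 / 52.40 = 0.0075382
Fold change = 0.0075382 / 0.067351 = 0.1119

0.112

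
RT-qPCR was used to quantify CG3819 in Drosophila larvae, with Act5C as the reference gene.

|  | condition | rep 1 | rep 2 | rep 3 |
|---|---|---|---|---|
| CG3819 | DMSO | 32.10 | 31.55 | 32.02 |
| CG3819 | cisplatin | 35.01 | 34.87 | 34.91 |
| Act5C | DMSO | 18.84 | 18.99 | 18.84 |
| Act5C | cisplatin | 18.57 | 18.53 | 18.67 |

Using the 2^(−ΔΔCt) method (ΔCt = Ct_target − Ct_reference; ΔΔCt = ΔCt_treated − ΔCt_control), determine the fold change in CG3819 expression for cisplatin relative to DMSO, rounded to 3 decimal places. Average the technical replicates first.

Mean Ct: CG3819 DMSO 31.890; CG3819 cisplatin 34.930; Act5C DMSO 18.890; Act5C cisplatin 18.590
ΔCt(DMSO) = 31.890 − 18.890 = 13.000
ΔCt(cisplatin) = 34.930 − 18.590 = 16.340
ΔΔCt = 16.340 − 13.000 = 3.340
Fold change = 2^(−3.340) = 0.0988

0.099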